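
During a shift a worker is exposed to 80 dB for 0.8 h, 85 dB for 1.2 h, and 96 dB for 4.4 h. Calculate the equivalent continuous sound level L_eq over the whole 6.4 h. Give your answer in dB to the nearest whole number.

Weight each interval's intensity by its duration and average over T = 6.4 h:
Σ tᵢ·10^(Lᵢ/10) = 0.8·10^(80/10) + 1.2·10^(85/10) + 4.4·10^(96/10) = 1.798e+10.
L_eq = 10·log₁₀(1.798e+10/6.4) = 94.49 dB.

94 dB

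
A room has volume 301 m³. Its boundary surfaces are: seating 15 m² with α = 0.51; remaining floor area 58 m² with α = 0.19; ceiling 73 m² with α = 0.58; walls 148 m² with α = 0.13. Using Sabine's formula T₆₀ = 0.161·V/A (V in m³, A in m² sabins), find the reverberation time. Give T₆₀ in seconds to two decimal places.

A = Σ Sᵢαᵢ = 15·0.51 + 58·0.19 + 73·0.58 + 148·0.13 = 80.25 m².
T₆₀ = 0.161·V/A = 0.161·301/80.25 = 0.604 s.

0.60 s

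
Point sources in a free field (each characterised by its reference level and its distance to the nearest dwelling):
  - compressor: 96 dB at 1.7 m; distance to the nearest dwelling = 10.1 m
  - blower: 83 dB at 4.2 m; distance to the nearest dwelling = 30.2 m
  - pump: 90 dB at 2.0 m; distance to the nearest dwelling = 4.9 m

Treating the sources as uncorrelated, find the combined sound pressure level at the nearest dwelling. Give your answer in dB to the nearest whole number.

85 dB

Propagate each source to the receiver with L = L_ref − 20·log₁₀(r/r_ref), then add intensities.
compressor: 96 − 20·log₁₀(10.1/1.7) = 96 − 15.48 = 80.52 dB.
blower: 83 − 20·log₁₀(30.2/4.2) = 83 − 17.14 = 65.86 dB.
pump: 90 − 20·log₁₀(4.9/2.0) = 90 − 7.78 = 82.22 dB.
Σ 10^(L/10) = 2.832e+08 → L_total = 10·log₁₀(2.832e+08) = 84.52 dB.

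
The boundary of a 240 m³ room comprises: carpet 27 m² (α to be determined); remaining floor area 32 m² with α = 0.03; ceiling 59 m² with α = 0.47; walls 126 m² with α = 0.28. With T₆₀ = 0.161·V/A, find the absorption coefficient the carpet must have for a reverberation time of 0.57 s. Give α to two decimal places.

Required total absorption A = 0.161·240/0.57 = 67.79 m².
Absorption from the other surfaces = 32·0.03 + 59·0.47 + 126·0.28 = 63.97 m², so the carpet must supply 3.82 m² over 27 m².
α = 3.82/27 = 0.141.

0.14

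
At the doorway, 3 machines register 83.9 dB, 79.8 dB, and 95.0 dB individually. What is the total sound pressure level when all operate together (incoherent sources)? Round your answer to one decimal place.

95.4 dB

Incoherent sources combine by intensity addition: L_total = 10·log₁₀(Σ 10^(L_i/10)).
Σ 10^(L/10) = 10^(83.9/10) + 10^(79.8/10) + 10^(95.0/10) = 3.503e+09.
L_total = 10·log₁₀(3.503e+09) = 95.44 dB.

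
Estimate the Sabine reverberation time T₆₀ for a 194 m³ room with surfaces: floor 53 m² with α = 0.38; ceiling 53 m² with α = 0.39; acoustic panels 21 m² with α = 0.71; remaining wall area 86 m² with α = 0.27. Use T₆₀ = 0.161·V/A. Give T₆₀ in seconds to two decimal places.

A = Σ Sᵢαᵢ = 53·0.38 + 53·0.39 + 21·0.71 + 86·0.27 = 78.94 m².
T₆₀ = 0.161 × 194 / 78.94 = 0.396 s.

0.40 s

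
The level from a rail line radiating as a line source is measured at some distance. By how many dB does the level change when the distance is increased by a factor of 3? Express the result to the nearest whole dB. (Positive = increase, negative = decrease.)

-5 dB

With cylindrical spreading the level changes by −10·log₁₀(r₂/r₁).
ΔL = −10·log₁₀(3) = -4.77 dB.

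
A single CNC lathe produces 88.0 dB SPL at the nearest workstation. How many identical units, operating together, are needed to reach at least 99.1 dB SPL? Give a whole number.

N identical sources give L₁ + 10·log₁₀ N, so require 10·log₁₀ N ≥ 99.1 − 88.0 = 11.1 dB.
N ≥ 10^(11.1/10) = 12.882, so N = 13.

13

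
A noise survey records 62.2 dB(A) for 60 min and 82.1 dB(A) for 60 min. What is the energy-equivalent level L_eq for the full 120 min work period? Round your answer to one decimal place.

L_eq = 10·log₁₀[(1/T)·Σ tᵢ·10^(Lᵢ/10)] with T = 120 min.
Σ tᵢ·10^(Lᵢ/10) = 60·10^(62.2/10) + 60·10^(82.1/10) = 9.830e+09.
L_eq = 10·log₁₀(9.830e+09/120) = 79.13 dB(A).

79.1 dB(A)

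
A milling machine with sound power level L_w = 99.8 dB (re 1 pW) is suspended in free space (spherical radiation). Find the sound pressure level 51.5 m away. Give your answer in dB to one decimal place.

54.6 dB

Free-field spherical radiation: L_p = L_w − 10·log₁₀(4π·r²), r = 51.5 m.
4π·r² = 3.333e+04 m², 10·log₁₀ of that is 45.228 dB.
L_p = 99.8 − 45.228 = 54.57 dB.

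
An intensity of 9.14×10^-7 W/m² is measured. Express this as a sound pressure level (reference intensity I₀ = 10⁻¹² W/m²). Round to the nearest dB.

Dividing by I₀ shifts the exponent by 12: I/I₀ = 9.14×10^5.
L = 10·(0.9609 + 5) = 59.61 dB.

60 dB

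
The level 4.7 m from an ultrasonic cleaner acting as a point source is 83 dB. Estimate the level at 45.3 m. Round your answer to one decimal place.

63.3 dB

Spherical spreading from a point source gives a 20·log₁₀(r₂/r₁) drop.
L₂ = 83 − 20·log₁₀(45.3/4.7) = 83 − 19.680 = 63.32 dB.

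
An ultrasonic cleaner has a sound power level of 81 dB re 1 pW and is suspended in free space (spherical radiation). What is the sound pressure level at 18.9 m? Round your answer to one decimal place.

Free-field spherical radiation: L_p = L_w − 10·log₁₀(4π·r²), r = 18.9 m.
4π·r² = 4489 m², 10·log₁₀ of that is 36.521 dB.
L_p = 81 − 36.521 = 44.48 dB.

44.5 dB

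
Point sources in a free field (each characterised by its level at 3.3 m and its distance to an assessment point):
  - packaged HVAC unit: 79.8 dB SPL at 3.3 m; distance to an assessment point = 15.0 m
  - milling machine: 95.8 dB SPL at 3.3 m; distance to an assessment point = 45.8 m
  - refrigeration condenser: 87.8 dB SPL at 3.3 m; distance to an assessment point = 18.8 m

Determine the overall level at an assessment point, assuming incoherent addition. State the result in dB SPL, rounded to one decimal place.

Apply inverse-square spreading to bring every level to the receiver, then sum 10^(L/10).
packaged HVAC unit: 79.8 − 20·log₁₀(15.0/3.3) = 79.8 − 13.15 = 66.65 dB SPL.
milling machine: 95.8 − 20·log₁₀(45.8/3.3) = 95.8 − 22.85 = 72.95 dB SPL.
refrigeration condenser: 87.8 − 20·log₁₀(18.8/3.3) = 87.8 − 15.11 = 72.69 dB SPL.
Σ 10^(L/10) = 4.293e+07 → L_total = 10·log₁₀(4.293e+07) = 76.33 dB SPL.

76.3 dB SPL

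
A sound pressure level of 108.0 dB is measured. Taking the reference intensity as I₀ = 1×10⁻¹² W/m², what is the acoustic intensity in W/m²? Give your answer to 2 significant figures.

0.063 W/m²

I = I₀·10^(L/10) = 10⁻¹² × 10^(108.0/10) = 10^(-1.200).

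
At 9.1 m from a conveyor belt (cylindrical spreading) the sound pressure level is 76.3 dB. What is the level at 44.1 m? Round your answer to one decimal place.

Line-source attenuation: ΔL = 10·log₁₀(r₂/r₁) = 10·log₁₀(44.1/9.1) = 6.854 dB.
L₂ = 76.3 − 10·log₁₀(44.1/9.1) = 76.3 − 6.854 = 69.45 dB.

69.4 dB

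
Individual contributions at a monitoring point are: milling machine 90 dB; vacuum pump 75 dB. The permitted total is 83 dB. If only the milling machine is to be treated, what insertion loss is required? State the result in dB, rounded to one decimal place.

Fixed contribution from the other source: Σ 10^(L/10) = 10^(75/10) = 3.162e+07 (75.00 dB).
To meet 83 dB overall, the treated milling machine may contribute at most 10^(83/10) − 3.162e+07 = 1.679e+08, i.e. 82.25 dB.
So the milling machine must be reduced from 90 to 82.25 dB: IL = 7.75 dB.

7.7 dB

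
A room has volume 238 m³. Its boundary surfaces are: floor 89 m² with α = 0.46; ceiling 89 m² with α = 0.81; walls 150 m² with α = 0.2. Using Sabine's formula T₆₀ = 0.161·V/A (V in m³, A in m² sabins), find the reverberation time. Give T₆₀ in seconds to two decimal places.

0.27 s

Total absorption A = 89·0.46 + 89·0.81 + 150·0.2 = 143.03 m² sabins.
T₆₀ = 0.161·V/A = 0.161·238/143.03 = 0.268 s.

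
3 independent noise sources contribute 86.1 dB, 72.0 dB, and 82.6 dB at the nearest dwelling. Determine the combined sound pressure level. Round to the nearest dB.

Incoherent sources combine by intensity addition: L_total = 10·log₁₀(Σ 10^(L_i/10)).
Σ 10^(L/10) = 10^(86.1/10) + 10^(72.0/10) + 10^(82.6/10) = 6.052e+08.
L_total = 10·log₁₀(6.052e+08) = 87.82 dB.

88 dB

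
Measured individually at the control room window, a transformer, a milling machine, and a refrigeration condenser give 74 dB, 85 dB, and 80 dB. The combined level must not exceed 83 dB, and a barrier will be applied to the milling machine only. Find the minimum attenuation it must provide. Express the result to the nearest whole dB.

6 dB

Everything except the milling machine sums to 10^(74/10) + 10^(80/10) = 1.251e+08 in linear terms, 80.97 dB.
To meet 83 dB overall, the treated milling machine may contribute at most 10^(83/10) − 1.251e+08 = 7.441e+07, i.e. 78.72 dB.
So the milling machine must be reduced from 85 to 78.72 dB: IL = 6.28 dB.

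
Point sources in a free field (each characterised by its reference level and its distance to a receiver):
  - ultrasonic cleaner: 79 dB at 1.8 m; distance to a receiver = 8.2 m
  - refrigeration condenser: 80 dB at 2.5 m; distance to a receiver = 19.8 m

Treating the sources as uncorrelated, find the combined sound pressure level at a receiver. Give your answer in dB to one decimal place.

First find each source's level at the receiver (point-source: −20·log₁₀(r/r_ref)), then combine on an intensity basis.
ultrasonic cleaner: 79 − 20·log₁₀(8.2/1.8) = 79 − 13.17 = 65.83 dB.
refrigeration condenser: 80 − 20·log₁₀(19.8/2.5) = 80 − 17.97 = 62.03 dB.
Σ 10^(L/10) = 5.422e+06 → L_total = 10·log₁₀(5.422e+06) = 67.34 dB.

67.3 dB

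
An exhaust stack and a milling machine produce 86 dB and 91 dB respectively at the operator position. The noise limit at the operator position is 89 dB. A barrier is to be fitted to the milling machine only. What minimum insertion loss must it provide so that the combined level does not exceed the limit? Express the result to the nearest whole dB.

The untreated sources together contribute 10^(86/10) = 3.981e+08, i.e. 86.00 dB.
The limit corresponds to 10^(89/10) = 7.943e+08; subtracting the fixed part leaves 3.962e+08 for the milling machine, i.e. 85.98 dB.
So the milling machine must be reduced from 91 to 85.98 dB: IL = 5.02 dB.

5 dB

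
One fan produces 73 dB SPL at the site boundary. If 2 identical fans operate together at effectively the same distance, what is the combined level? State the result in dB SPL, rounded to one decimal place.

L_total = L₁ + 10·log₁₀ N for N identical incoherent sources.
L_total = 73 + 10·log₁₀(2) = 73 + 3.010 = 76.01 dB SPL.

76.0 dB SPL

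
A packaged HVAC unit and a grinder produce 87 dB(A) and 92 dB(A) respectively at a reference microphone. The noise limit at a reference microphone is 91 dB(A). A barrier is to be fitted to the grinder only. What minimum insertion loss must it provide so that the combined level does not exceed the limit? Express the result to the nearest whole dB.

Fixed contribution from the other source: Σ 10^(L/10) = 10^(87/10) = 5.012e+08 (87.00 dB(A)).
The limit corresponds to 10^(91/10) = 1.259e+09; subtracting the fixed part leaves 7.577e+08 for the grinder, i.e. 88.80 dB(A).
So the grinder must be reduced from 92 to 88.80 dB(A): IL = 3.20 dB.

3 dB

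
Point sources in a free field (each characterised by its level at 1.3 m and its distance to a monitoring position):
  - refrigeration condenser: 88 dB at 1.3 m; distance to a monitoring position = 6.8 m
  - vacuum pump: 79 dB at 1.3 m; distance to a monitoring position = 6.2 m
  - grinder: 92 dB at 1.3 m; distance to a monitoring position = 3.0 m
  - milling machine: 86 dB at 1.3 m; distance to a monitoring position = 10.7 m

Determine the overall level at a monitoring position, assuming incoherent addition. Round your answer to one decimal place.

85.2 dB

Apply inverse-square spreading to bring every level to the receiver, then sum 10^(L/10).
refrigeration condenser: 88 − 20·log₁₀(6.8/1.3) = 88 − 14.37 = 73.63 dB.
vacuum pump: 79 − 20·log₁₀(6.2/1.3) = 79 − 13.57 = 65.43 dB.
grinder: 92 − 20·log₁₀(3.0/1.3) = 92 − 7.26 = 84.74 dB.
milling machine: 86 − 20·log₁₀(10.7/1.3) = 86 − 18.31 = 67.69 dB.
Σ 10^(L/10) = 3.300e+08 → L_total = 10·log₁₀(3.300e+08) = 85.19 dB.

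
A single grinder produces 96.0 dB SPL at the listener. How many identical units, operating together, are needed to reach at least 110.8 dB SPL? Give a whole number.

N identical sources give L₁ + 10·log₁₀ N, so require 10·log₁₀ N ≥ 110.8 − 96.0 = 14.8 dB.
N ≥ 10^(14.8/10) = 30.200, so N = 31.

31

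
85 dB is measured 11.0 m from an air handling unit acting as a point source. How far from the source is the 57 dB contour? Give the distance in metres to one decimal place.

276.3 m

The 28.0 dB drop corresponds to a distance ratio of 10^(28.0/20) for a point source.
r₂ = 11.0·10^((85−57)/20) = 11.0·10^(28.0/20) = 276.31 m.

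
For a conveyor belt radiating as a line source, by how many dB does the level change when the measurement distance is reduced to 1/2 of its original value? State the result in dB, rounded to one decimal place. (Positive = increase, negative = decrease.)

Line-source spreading: ΔL = −10·log₁₀(r₂/r₁).
ΔL = −10·log₁₀(0.5) = +3.01 dB.

+3.0 dB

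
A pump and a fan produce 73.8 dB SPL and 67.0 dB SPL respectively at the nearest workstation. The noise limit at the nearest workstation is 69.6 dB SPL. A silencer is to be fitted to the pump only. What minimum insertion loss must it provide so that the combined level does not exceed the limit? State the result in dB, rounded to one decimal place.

7.7 dB

The untreated sources together contribute 10^(67.0/10) = 5.012e+06, i.e. 67.00 dB SPL.
The limit corresponds to 10^(69.6/10) = 9.120e+06; subtracting the fixed part leaves 4.108e+06 for the pump, i.e. 66.14 dB SPL.
So the pump must be reduced from 73.8 to 66.14 dB SPL: IL = 7.66 dB.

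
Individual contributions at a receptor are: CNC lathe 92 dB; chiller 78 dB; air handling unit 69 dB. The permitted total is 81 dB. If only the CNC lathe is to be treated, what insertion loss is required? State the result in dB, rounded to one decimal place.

14.6 dB

Fixed contribution from the other sources: Σ 10^(L/10) = 10^(78/10) + 10^(69/10) = 7.104e+07 (78.51 dB).
To meet 81 dB overall, the treated CNC lathe may contribute at most 10^(81/10) − 7.104e+07 = 5.485e+07, i.e. 77.39 dB.
So the CNC lathe must be reduced from 92 to 77.39 dB: IL = 14.61 dB.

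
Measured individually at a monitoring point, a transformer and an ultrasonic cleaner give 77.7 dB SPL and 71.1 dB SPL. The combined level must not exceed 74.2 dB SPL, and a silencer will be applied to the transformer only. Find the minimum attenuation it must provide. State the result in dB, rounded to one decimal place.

Fixed contribution from the other source: Σ 10^(L/10) = 10^(71.1/10) = 1.288e+07 (71.10 dB SPL).
The limit corresponds to 10^(74.2/10) = 2.630e+07; subtracting the fixed part leaves 1.342e+07 for the transformer, i.e. 71.28 dB SPL.
Required insertion loss = 77.7 − 71.28 = 6.42 dB.

6.4 dB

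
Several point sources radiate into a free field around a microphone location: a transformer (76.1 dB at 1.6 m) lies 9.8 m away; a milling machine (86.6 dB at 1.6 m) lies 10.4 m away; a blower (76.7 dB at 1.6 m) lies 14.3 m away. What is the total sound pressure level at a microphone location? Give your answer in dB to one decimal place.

71.0 dB

Propagate each source to the receiver with L = L_ref − 20·log₁₀(r/r_ref), then add intensities.
transformer: 76.1 − 20·log₁₀(9.8/1.6) = 76.1 − 15.74 = 60.36 dB.
milling machine: 86.6 − 20·log₁₀(10.4/1.6) = 86.6 − 16.26 = 70.34 dB.
blower: 76.7 − 20·log₁₀(14.3/1.6) = 76.7 − 19.02 = 57.68 dB.
Σ 10^(L/10) = 1.249e+07 → L_total = 10·log₁₀(1.249e+07) = 70.97 dB.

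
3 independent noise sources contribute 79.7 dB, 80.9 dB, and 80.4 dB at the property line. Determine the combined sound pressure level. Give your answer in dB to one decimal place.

85.1 dB

Incoherent sources combine by intensity addition: L_total = 10·log₁₀(Σ 10^(L_i/10)).
Σ 10^(L/10) = 10^(79.7/10) + 10^(80.9/10) + 10^(80.4/10) = 3.260e+08.
L_total = 10·log₁₀(3.260e+08) = 85.13 dB.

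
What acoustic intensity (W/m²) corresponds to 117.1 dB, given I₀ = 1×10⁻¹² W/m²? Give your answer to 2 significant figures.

0.51 W/m²

I/I₀ = 10^(117.1/10) = 5.129e+11, so I = 5.129e+11 × 10⁻¹² W/m².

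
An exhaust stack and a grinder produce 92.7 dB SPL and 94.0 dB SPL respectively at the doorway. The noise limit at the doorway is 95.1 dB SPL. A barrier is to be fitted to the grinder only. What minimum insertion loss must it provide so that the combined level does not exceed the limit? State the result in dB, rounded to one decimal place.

Everything except the grinder sums to 10^(92.7/10) = 1.862e+09 in linear terms, 92.70 dB SPL.
The limit corresponds to 10^(95.1/10) = 3.236e+09; subtracting the fixed part leaves 1.374e+09 for the grinder, i.e. 91.38 dB SPL.
So the grinder must be reduced from 94.0 to 91.38 dB SPL: IL = 2.62 dB.

2.6 dB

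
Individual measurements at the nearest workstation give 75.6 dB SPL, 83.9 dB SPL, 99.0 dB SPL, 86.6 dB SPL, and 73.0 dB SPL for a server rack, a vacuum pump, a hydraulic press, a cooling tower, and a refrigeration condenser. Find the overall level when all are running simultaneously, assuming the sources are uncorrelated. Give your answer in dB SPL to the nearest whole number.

99 dB SPL

For uncorrelated sources the intensities add, so convert each level to linear form, sum, and take 10·log₁₀ of the total.
Σ 10^(L/10) = 10^(75.6/10) + 10^(83.9/10) + 10^(99.0/10) + 10^(86.6/10) + 10^(73.0/10) = 8.702e+09.
L_total = 10·log₁₀(8.702e+09) = 99.40 dB SPL.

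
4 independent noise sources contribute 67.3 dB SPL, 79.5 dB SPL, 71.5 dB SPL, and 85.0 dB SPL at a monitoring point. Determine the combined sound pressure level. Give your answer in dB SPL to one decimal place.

86.3 dB SPL

For uncorrelated sources the intensities add, so convert each level to linear form, sum, and take 10·log₁₀ of the total.
Σ 10^(L/10) = 10^(67.3/10) + 10^(79.5/10) + 10^(71.5/10) + 10^(85.0/10) = 4.248e+08.
L_total = 10·log₁₀(4.248e+08) = 86.28 dB SPL.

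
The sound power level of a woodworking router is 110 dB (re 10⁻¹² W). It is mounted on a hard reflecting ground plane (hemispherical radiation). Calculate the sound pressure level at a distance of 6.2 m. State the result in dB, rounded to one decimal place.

The power spreads over a hemisphere of area 2π·r², so L_p = L_w − 10·log₁₀(2π·r²).
2π·r² = 241.5 m², 10·log₁₀ of that is 23.830 dB.
L_p = 110 − 23.830 = 86.17 dB.

86.2 dB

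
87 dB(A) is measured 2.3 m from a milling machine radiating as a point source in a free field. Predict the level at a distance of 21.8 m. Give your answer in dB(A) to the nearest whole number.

67 dB(A)

For a point source, L₂ = L₁ − 20·log₁₀(r₂/r₁).
L₂ = 87 − 20·log₁₀(21.8/2.3) = 87 − 19.535 = 67.47 dB(A).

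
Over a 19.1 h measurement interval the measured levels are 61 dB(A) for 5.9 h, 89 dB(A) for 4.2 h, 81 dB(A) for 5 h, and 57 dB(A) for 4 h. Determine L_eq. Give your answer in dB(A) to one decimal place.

83.2 dB(A)

The energy average is taken in the linear domain: L_eq = 10·log₁₀[(Σ tᵢ·10^(Lᵢ/10))/T], T = 19.1 h.
Σ tᵢ·10^(Lᵢ/10) = 5.9·10^(61/10) + 4.2·10^(89/10) + 5·10^(81/10) + 4·10^(57/10) = 3.975e+09.
L_eq = 10·log₁₀(3.975e+09/19.1) = 83.18 dB(A).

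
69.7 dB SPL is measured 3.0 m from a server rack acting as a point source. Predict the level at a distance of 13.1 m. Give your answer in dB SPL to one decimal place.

56.9 dB SPL

For a point source, L₂ = L₁ − 20·log₁₀(r₂/r₁).
L₂ = 69.7 − 20·log₁₀(13.1/3.0) = 69.7 − 12.803 = 56.90 dB SPL.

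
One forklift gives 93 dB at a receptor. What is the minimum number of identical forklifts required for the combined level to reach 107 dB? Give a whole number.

26

N identical sources give L₁ + 10·log₁₀ N, so require 10·log₁₀ N ≥ 107 − 93 = 14.0 dB.
N ≥ 10^(14.0/10) = 25.119, so N = 26.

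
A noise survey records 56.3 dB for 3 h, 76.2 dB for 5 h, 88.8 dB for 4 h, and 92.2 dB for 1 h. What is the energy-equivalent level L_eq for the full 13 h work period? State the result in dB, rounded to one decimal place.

L_eq = 10·log₁₀[(1/T)·Σ tᵢ·10^(Lᵢ/10)] with T = 13 h.
Σ tᵢ·10^(Lᵢ/10) = 3·10^(56.3/10) + 5·10^(76.2/10) + 4·10^(88.8/10) + 1·10^(92.2/10) = 4.904e+09.
L_eq = 10·log₁₀(4.904e+09/13) = 85.77 dB.

85.8 dB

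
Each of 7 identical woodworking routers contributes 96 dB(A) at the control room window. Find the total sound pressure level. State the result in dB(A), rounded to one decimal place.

104.5 dB(A)

L_total = L₁ + 10·log₁₀ N for N identical incoherent sources.
L_total = 96 + 10·log₁₀(7) = 96 + 8.451 = 104.45 dB(A).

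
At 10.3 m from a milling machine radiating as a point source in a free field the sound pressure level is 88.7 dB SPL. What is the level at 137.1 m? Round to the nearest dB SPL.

For a point source, L₂ = L₁ − 20·log₁₀(r₂/r₁).
L₂ = 88.7 − 20·log₁₀(137.1/10.3) = 88.7 − 22.484 = 66.22 dB SPL.

66 dB SPL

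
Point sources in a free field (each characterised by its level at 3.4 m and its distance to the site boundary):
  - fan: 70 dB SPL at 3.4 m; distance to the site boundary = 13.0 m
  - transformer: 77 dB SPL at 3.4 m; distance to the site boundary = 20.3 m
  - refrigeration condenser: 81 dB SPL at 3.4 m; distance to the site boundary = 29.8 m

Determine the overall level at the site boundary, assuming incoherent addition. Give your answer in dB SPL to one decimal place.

65.7 dB SPL

Propagate each source to the receiver with L = L_ref − 20·log₁₀(r/r_ref), then add intensities.
fan: 70 − 20·log₁₀(13.0/3.4) = 70 − 11.65 = 58.35 dB SPL.
transformer: 77 − 20·log₁₀(20.3/3.4) = 77 − 15.52 = 61.48 dB SPL.
refrigeration condenser: 81 − 20·log₁₀(29.8/3.4) = 81 − 18.85 = 62.15 dB SPL.
Σ 10^(L/10) = 3.729e+06 → L_total = 10·log₁₀(3.729e+06) = 65.72 dB SPL.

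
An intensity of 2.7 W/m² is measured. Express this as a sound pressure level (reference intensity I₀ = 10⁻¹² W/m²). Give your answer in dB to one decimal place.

I/I₀ = 2.7/10⁻¹² = 2.7×10^12, and L = 10·log₁₀(I/I₀).
L = 10·(0.4314 + 12) = 124.31 dB.

124.3 dB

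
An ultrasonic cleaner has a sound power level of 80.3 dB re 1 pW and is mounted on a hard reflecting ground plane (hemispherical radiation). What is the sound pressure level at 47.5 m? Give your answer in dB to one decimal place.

38.8 dB

The power spreads over a hemisphere of area 2π·r², so L_p = L_w − 10·log₁₀(2π·r²).
2π·r² = 1.418e+04 m², 10·log₁₀ of that is 41.516 dB.
L_p = 80.3 − 41.516 = 38.78 dB.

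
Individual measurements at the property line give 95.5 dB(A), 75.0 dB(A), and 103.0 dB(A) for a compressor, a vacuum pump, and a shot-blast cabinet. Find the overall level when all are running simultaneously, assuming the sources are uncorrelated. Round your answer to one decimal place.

103.7 dB(A)

Incoherent sources combine by intensity addition: L_total = 10·log₁₀(Σ 10^(L_i/10)).
Σ 10^(L/10) = 10^(95.5/10) + 10^(75.0/10) + 10^(103.0/10) = 2.353e+10.
L_total = 10·log₁₀(2.353e+10) = 103.72 dB(A).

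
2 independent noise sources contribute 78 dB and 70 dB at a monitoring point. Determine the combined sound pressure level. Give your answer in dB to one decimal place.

78.6 dB

For uncorrelated sources the intensities add, so convert each level to linear form, sum, and take 10·log₁₀ of the total.
Σ 10^(L/10) = 10^(78/10) + 10^(70/10) = 7.310e+07.
L_total = 10·log₁₀(7.310e+07) = 78.64 dB.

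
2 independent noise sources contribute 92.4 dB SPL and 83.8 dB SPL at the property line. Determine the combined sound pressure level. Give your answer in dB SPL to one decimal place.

93.0 dB SPL

For uncorrelated sources the intensities add, so convert each level to linear form, sum, and take 10·log₁₀ of the total.
Σ 10^(L/10) = 10^(92.4/10) + 10^(83.8/10) = 1.978e+09.
L_total = 10·log₁₀(1.978e+09) = 92.96 dB SPL.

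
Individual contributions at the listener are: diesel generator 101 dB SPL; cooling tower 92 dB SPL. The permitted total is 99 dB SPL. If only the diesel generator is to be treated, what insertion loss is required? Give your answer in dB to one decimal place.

3.0 dB

Fixed contribution from the other source: Σ 10^(L/10) = 10^(92/10) = 1.585e+09 (92.00 dB SPL).
To meet 99 dB SPL overall, the treated diesel generator may contribute at most 10^(99/10) − 1.585e+09 = 6.358e+09, i.e. 98.03 dB SPL.
So the diesel generator must be reduced from 101 to 98.03 dB SPL: IL = 2.97 dB.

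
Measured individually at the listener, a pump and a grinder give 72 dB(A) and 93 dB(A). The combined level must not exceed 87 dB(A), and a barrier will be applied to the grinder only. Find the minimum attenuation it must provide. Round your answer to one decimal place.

6.1 dB

The untreated sources together contribute 10^(72/10) = 1.585e+07, i.e. 72.00 dB(A).
The limit corresponds to 10^(87/10) = 5.012e+08; subtracting the fixed part leaves 4.853e+08 for the grinder, i.e. 86.86 dB(A).
Required insertion loss = 93 − 86.86 = 6.14 dB.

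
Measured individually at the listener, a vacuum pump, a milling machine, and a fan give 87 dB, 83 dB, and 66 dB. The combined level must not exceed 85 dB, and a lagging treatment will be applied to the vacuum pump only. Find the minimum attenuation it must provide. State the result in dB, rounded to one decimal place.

6.5 dB

Fixed contribution from the other sources: Σ 10^(L/10) = 10^(83/10) + 10^(66/10) = 2.035e+08 (83.09 dB).
The limit corresponds to 10^(85/10) = 3.162e+08; subtracting the fixed part leaves 1.127e+08 for the vacuum pump, i.e. 80.52 dB.
So the vacuum pump must be reduced from 87 to 80.52 dB: IL = 6.48 dB.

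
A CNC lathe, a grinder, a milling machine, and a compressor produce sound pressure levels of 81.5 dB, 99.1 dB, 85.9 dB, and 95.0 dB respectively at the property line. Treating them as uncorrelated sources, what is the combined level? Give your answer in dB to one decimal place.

For uncorrelated sources the intensities add, so convert each level to linear form, sum, and take 10·log₁₀ of the total.
Σ 10^(L/10) = 10^(81.5/10) + 10^(99.1/10) + 10^(85.9/10) + 10^(95.0/10) = 1.182e+10.
L_total = 10·log₁₀(1.182e+10) = 100.73 dB.

100.7 dB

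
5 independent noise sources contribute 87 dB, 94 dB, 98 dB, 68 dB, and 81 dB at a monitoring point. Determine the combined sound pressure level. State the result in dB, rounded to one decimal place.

99.8 dB

For uncorrelated sources the intensities add, so convert each level to linear form, sum, and take 10·log₁₀ of the total.
Σ 10^(L/10) = 10^(87/10) + 10^(94/10) + 10^(98/10) + 10^(68/10) + 10^(81/10) = 9.455e+09.
L_total = 10·log₁₀(9.455e+09) = 99.76 dB.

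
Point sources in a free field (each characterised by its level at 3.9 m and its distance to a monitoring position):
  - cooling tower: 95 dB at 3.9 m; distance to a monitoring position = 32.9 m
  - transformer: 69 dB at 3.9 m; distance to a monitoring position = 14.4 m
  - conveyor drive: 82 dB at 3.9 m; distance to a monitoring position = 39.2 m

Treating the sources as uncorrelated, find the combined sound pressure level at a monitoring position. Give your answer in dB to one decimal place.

First find each source's level at the receiver (point-source: −20·log₁₀(r/r_ref)), then combine on an intensity basis.
cooling tower: 95 − 20·log₁₀(32.9/3.9) = 95 − 18.52 = 76.48 dB.
transformer: 69 − 20·log₁₀(14.4/3.9) = 69 − 11.35 = 57.65 dB.
conveyor drive: 82 − 20·log₁₀(39.2/3.9) = 82 − 20.04 = 61.96 dB.
Σ 10^(L/10) = 4.659e+07 → L_total = 10·log₁₀(4.659e+07) = 76.68 dB.

76.7 dB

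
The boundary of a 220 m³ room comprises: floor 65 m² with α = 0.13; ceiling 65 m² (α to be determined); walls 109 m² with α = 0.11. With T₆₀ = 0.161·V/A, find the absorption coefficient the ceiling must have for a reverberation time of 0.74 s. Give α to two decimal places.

0.42

Required total absorption A = 0.161·220/0.74 = 47.86 m².
Absorption from the other surfaces = 65·0.13 + 109·0.11 = 20.44 m², so the ceiling must supply 27.42 m² over 65 m².
α = 27.42/65 = 0.422.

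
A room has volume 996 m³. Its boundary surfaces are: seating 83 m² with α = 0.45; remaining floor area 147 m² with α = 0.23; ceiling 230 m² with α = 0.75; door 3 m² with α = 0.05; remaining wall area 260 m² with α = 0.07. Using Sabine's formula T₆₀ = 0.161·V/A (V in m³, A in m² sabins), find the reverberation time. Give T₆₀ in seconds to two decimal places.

0.61 s

A = Σ Sᵢαᵢ = 83·0.45 + 147·0.23 + 230·0.75 + 3·0.05 + 260·0.07 = 262.01 m².
T₆₀ = 0.161 × 996 / 262.01 = 0.612 s.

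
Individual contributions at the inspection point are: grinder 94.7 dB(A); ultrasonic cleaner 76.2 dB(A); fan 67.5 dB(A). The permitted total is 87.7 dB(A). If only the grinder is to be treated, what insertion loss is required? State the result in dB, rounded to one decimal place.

Everything except the grinder sums to 10^(76.2/10) + 10^(67.5/10) = 4.731e+07 in linear terms, 76.75 dB(A).
To meet 87.7 dB(A) overall, the treated grinder may contribute at most 10^(87.7/10) − 4.731e+07 = 5.415e+08, i.e. 87.34 dB(A).
Required insertion loss = 94.7 − 87.34 = 7.36 dB.

7.4 dB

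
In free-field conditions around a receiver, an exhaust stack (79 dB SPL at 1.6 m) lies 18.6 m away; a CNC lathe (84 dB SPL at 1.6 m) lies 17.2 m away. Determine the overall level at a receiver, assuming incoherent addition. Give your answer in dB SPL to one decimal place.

64.4 dB SPL

Propagate each source to the receiver with L = L_ref − 20·log₁₀(r/r_ref), then add intensities.
exhaust stack: 79 − 20·log₁₀(18.6/1.6) = 79 − 21.31 = 57.69 dB SPL.
CNC lathe: 84 − 20·log₁₀(17.2/1.6) = 84 − 20.63 = 63.37 dB SPL.
Σ 10^(L/10) = 2.761e+06 → L_total = 10·log₁₀(2.761e+06) = 64.41 dB SPL.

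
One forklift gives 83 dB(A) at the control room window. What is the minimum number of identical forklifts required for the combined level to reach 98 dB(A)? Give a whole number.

Need L₁ + 10·log₁₀ N ≥ 98, i.e. log₁₀ N ≥ 1.50.
N ≥ 10^(15.0/10) = 31.623, so N = 32.

32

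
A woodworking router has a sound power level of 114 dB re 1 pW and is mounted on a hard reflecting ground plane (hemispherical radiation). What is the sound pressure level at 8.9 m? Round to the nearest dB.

87 dB

L_p = L_w − 10·log₁₀(2π·r²) with r = 8.9 m.
2π·r² = 497.7 m², 10·log₁₀ of that is 26.970 dB.
L_p = 114 − 26.970 = 87.03 dB.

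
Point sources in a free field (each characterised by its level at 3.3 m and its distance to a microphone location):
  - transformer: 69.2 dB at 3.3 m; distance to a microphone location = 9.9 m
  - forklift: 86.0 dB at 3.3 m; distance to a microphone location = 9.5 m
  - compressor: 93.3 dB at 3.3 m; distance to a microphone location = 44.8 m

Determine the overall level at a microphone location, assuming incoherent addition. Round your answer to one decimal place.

77.8 dB

Propagate each source to the receiver with L = L_ref − 20·log₁₀(r/r_ref), then add intensities.
transformer: 69.2 − 20·log₁₀(9.9/3.3) = 69.2 − 9.54 = 59.66 dB.
forklift: 86.0 − 20·log₁₀(9.5/3.3) = 86.0 − 9.18 = 76.82 dB.
compressor: 93.3 − 20·log₁₀(44.8/3.3) = 93.3 − 22.66 = 70.64 dB.
Σ 10^(L/10) = 6.056e+07 → L_total = 10·log₁₀(6.056e+07) = 77.82 dB.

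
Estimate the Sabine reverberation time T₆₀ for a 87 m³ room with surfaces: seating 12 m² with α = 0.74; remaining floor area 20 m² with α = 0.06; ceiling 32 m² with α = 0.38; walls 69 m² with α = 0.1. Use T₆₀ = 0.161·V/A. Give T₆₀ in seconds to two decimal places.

0.48 s

Summing Sᵢαᵢ: 12·0.74 + 20·0.06 + 32·0.38 + 69·0.1 = 29.14 m².
T₆₀ = 0.161·V/A = 0.161·87/29.14 = 0.481 s.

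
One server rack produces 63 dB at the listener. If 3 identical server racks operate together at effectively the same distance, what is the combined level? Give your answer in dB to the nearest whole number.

N identical incoherent sources raise the level by 10·log₁₀ N.
L_total = 63 + 10·log₁₀(3) = 63 + 4.771 = 67.77 dB.

68 dB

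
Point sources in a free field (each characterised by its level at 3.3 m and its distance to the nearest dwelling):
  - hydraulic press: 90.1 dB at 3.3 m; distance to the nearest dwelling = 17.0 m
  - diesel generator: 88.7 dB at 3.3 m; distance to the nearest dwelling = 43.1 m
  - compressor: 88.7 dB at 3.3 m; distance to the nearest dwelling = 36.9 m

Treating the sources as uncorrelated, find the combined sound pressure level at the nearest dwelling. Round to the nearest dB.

First find each source's level at the receiver (point-source: −20·log₁₀(r/r_ref)), then combine on an intensity basis.
hydraulic press: 90.1 − 20·log₁₀(17.0/3.3) = 90.1 − 14.24 = 75.86 dB.
diesel generator: 88.7 − 20·log₁₀(43.1/3.3) = 88.7 − 22.32 = 66.38 dB.
compressor: 88.7 − 20·log₁₀(36.9/3.3) = 88.7 − 20.97 = 67.73 dB.
Σ 10^(L/10) = 4.883e+07 → L_total = 10·log₁₀(4.883e+07) = 76.89 dB.

77 dB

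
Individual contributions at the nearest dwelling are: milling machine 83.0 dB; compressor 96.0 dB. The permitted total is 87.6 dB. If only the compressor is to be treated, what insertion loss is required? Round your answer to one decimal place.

10.2 dB

The untreated sources together contribute 10^(83.0/10) = 1.995e+08, i.e. 83.00 dB.
The limit corresponds to 10^(87.6/10) = 5.754e+08; subtracting the fixed part leaves 3.759e+08 for the compressor, i.e. 85.75 dB.
So the compressor must be reduced from 96.0 to 85.75 dB: IL = 10.25 dB.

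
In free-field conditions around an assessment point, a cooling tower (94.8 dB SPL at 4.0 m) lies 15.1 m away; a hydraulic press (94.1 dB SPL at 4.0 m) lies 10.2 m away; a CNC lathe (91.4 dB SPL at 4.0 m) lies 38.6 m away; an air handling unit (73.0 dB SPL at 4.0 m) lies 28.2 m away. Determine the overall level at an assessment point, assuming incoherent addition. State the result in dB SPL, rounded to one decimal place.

Propagate each source to the receiver with L = L_ref − 20·log₁₀(r/r_ref), then add intensities.
cooling tower: 94.8 − 20·log₁₀(15.1/4.0) = 94.8 − 11.54 = 83.26 dB SPL.
hydraulic press: 94.1 − 20·log₁₀(10.2/4.0) = 94.1 − 8.13 = 85.97 dB SPL.
CNC lathe: 91.4 − 20·log₁₀(38.6/4.0) = 91.4 − 19.69 = 71.71 dB SPL.
air handling unit: 73.0 − 20·log₁₀(28.2/4.0) = 73.0 − 16.96 = 56.04 dB SPL.
Σ 10^(L/10) = 6.224e+08 → L_total = 10·log₁₀(6.224e+08) = 87.94 dB SPL.

87.9 dB SPL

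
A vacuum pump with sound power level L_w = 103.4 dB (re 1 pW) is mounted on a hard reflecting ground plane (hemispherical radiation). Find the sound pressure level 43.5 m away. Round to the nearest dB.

63 dB

The power spreads over a hemisphere of area 2π·r², so L_p = L_w − 10·log₁₀(2π·r²).
2π·r² = 1.189e+04 m², 10·log₁₀ of that is 40.752 dB.
L_p = 103.4 − 40.752 = 62.65 dB.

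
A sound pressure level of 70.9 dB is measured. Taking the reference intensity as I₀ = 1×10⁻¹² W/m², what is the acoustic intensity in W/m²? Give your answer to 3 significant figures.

I/I₀ = 10^(70.9/10) = 1.23e+07, so I = 1.23e+07 × 10⁻¹² W/m².

1.23e-05 W/m²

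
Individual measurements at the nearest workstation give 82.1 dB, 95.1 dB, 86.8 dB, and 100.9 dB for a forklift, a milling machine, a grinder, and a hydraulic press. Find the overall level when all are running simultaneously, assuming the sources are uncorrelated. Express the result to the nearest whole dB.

102 dB

For uncorrelated sources the intensities add, so convert each level to linear form, sum, and take 10·log₁₀ of the total.
Σ 10^(L/10) = 10^(82.1/10) + 10^(95.1/10) + 10^(86.8/10) + 10^(100.9/10) = 1.618e+10.
L_total = 10·log₁₀(1.618e+10) = 102.09 dB.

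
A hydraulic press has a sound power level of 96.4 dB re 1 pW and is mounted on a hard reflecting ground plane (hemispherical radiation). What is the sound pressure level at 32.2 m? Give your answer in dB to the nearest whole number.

L_p = L_w − 10·log₁₀(2π·r²) with r = 32.2 m.
2π·r² = 6515 m², 10·log₁₀ of that is 38.139 dB.
L_p = 96.4 − 38.139 = 58.26 dB.

58 dB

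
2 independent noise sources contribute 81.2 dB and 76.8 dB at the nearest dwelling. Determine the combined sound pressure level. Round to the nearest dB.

For uncorrelated sources the intensities add, so convert each level to linear form, sum, and take 10·log₁₀ of the total.
Σ 10^(L/10) = 10^(81.2/10) + 10^(76.8/10) = 1.797e+08.
L_total = 10·log₁₀(1.797e+08) = 82.55 dB.

83 dB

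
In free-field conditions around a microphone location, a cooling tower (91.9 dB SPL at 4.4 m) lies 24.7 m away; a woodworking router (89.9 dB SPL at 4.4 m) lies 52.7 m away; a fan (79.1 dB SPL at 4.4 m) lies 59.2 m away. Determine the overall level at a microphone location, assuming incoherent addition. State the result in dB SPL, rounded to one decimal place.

Apply inverse-square spreading to bring every level to the receiver, then sum 10^(L/10).
cooling tower: 91.9 − 20·log₁₀(24.7/4.4) = 91.9 − 14.98 = 76.92 dB SPL.
woodworking router: 89.9 − 20·log₁₀(52.7/4.4) = 89.9 − 21.57 = 68.33 dB SPL.
fan: 79.1 − 20·log₁₀(59.2/4.4) = 79.1 − 22.58 = 56.52 dB SPL.
Σ 10^(L/10) = 5.641e+07 → L_total = 10·log₁₀(5.641e+07) = 77.51 dB SPL.

77.5 dB SPL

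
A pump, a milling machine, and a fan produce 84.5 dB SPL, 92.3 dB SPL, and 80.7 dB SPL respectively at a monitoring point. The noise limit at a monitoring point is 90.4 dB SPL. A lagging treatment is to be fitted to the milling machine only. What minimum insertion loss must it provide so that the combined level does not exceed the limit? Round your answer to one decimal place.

Everything except the milling machine sums to 10^(84.5/10) + 10^(80.7/10) = 3.993e+08 in linear terms, 86.01 dB SPL.
To meet 90.4 dB SPL overall, the treated milling machine may contribute at most 10^(90.4/10) − 3.993e+08 = 6.972e+08, i.e. 88.43 dB SPL.
So the milling machine must be reduced from 92.3 to 88.43 dB SPL: IL = 3.87 dB.

3.9 dB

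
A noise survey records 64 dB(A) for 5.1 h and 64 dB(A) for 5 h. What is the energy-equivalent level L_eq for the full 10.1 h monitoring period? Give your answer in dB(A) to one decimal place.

64.0 dB(A)

Weight each interval's intensity by its duration and average over T = 10.1 h:
Σ tᵢ·10^(Lᵢ/10) = 5.1·10^(64/10) + 5·10^(64/10) = 2.537e+07.
L_eq = 10·log₁₀(2.537e+07/10.1) = 64.00 dB(A).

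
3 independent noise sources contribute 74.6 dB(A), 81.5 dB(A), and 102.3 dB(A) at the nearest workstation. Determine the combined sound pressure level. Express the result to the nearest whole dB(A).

102 dB(A)

Incoherent sources combine by intensity addition: L_total = 10·log₁₀(Σ 10^(L_i/10)).
Σ 10^(L/10) = 10^(74.6/10) + 10^(81.5/10) + 10^(102.3/10) = 1.715e+10.
L_total = 10·log₁₀(1.715e+10) = 102.34 dB(A).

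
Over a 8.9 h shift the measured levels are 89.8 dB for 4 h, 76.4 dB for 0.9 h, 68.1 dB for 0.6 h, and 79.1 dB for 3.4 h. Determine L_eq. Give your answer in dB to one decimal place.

86.7 dB

Weight each interval's intensity by its duration and average over T = 8.9 h:
Σ tᵢ·10^(Lᵢ/10) = 4·10^(89.8/10) + 0.9·10^(76.4/10) + 0.6·10^(68.1/10) + 3.4·10^(79.1/10) = 4.139e+09.
L_eq = 10·log₁₀(4.139e+09/8.9) = 86.68 dB.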